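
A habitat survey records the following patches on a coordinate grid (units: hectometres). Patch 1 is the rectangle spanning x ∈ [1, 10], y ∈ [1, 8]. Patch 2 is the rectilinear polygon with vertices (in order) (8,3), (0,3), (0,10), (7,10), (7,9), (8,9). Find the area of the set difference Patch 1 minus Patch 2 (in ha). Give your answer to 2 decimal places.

|Patch 1| = 63, |Patch 1∩Patch 2| = 35.
|Patch 1 ∖ Patch 2| = |Patch 1| − |Patch 1∩Patch 2| = 63 − 35 = 28.00.

28.00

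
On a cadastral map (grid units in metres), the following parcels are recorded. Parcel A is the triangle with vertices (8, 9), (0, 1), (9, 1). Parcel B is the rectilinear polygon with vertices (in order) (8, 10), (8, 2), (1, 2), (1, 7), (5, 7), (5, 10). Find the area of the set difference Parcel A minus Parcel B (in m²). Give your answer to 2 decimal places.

|Parcel A| = 36, |Parcel A∩Parcel B| = 24.5.
|Parcel A ∖ Parcel B| = |Parcel A| − |Parcel A∩Parcel B| = 36 − 24.5 = 11.50.

11.50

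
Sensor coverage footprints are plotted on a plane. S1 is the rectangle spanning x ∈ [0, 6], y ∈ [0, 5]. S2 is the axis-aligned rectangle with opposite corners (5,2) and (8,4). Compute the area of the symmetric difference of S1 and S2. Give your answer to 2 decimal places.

|S1∩S2|: x∈[5,6], y∈[2,4] → 1·2 = 2.
|S1 △ S2| = |S1| + |S2| − 2·|S1∩S2| = 30 + 6 − 4 = 32.00.

32.00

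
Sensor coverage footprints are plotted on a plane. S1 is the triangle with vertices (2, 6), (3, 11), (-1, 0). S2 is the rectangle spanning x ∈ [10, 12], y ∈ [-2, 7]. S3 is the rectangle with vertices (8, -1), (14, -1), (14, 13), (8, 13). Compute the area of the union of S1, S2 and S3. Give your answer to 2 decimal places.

By inclusion–exclusion:
Individual areas: |S1| = 4.5, |S2| = 18, |S3| = 84.
|S1∩S2| = 0.
|S1∩S3| = 0.
|S2∩S3|: x∈[10,12], y∈[-1,7] → 2·8 = 16.
|S1∩S2∩S3| = 0.
|S1 ∪ S2 ∪ S3| = 106.5 − 16 + 0 = 90.50.

90.50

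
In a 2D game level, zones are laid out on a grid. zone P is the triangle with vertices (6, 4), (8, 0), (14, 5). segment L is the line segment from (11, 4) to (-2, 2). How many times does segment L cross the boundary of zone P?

The segment meets the boundary at (6.357,3.286).

1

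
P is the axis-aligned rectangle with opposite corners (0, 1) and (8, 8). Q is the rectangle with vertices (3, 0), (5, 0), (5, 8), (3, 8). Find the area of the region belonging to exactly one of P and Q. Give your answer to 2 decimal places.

44.00

|P∩Q|: x∈[3,5], y∈[1,8] → 2·7 = 14.
|P △ Q| = |P| + |Q| − 2·|P∩Q| = 56 + 16 − 28 = 44.00.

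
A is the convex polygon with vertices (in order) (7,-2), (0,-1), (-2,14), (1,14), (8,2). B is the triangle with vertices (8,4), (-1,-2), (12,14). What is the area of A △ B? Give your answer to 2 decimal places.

|A| = 95.5, |B| = 33, |A∩B| = 14.8357.
|A △ B| = |A| + |B| − 2·|A∩B| = 95.5 + 33 − 29.6713 = 98.83.

98.83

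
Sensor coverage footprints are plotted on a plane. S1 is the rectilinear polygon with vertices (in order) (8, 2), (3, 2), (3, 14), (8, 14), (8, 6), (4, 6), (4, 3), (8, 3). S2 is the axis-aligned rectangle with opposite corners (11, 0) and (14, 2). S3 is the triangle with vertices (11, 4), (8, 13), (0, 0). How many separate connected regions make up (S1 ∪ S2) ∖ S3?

3

(S1 ∪ S2) ∖ S3 splits into 3 disjoint pieces (area 1.1364, area 25.3125, area 6).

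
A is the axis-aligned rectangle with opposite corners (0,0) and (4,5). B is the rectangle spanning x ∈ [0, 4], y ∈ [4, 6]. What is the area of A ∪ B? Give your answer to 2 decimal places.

24.00

By inclusion–exclusion:
Individual areas: |A| = 20, |B| = 8.
|A∩B|: x∈[0,4], y∈[4,5] → 4·1 = 4.
|A ∪ B| = 28 − 4 = 24.00.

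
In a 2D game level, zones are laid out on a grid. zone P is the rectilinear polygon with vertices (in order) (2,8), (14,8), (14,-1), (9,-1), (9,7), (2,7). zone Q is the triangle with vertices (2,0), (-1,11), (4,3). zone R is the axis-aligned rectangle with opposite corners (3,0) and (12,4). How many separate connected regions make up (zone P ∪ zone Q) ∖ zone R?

2

(zone P ∪ zone Q) ∖ zone R splits into 2 disjoint pieces (area 40, area 14.0625).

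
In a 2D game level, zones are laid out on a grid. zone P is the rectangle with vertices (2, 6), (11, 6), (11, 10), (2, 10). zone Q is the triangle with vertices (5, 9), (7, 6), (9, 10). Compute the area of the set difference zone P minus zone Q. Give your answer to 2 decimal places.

|zone P| = 36, |zone P∩zone Q| = 7.
|zone P ∖ zone Q| = |zone P| − |zone P∩zone Q| = 36 − 7 = 29.00.

29.00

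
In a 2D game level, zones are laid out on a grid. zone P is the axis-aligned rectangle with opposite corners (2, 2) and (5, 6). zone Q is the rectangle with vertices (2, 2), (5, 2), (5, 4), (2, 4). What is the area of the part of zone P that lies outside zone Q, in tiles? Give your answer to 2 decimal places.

|zone P∩zone Q|: x∈[2,5], y∈[2,4] → 3·2 = 6.
|zone P| = 12.
|zone P ∖ zone Q| = |zone P| − |zone P∩zone Q| = 12 − 6 = 6.00.

6.00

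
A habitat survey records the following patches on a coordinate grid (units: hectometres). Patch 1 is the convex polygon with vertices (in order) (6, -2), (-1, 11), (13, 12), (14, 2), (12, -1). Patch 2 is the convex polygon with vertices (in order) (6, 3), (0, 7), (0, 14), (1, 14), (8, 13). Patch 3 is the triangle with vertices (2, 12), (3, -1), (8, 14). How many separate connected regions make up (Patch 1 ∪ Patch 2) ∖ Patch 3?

2

(Patch 1 ∪ Patch 2) ∖ Patch 3 splits into 2 disjoint pieces (area 21.8092, area 106.0553).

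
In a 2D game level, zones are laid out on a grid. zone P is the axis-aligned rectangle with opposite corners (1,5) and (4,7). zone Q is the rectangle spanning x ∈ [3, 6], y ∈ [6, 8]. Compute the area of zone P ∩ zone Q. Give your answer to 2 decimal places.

1.00

|zone P∩zone Q|: x∈[3,4], y∈[6,7] → 1·1 = 1.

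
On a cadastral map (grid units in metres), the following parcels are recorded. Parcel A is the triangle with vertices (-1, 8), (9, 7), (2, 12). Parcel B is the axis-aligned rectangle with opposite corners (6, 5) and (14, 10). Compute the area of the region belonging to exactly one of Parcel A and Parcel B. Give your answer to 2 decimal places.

55.97

|Parcel A| = 21.5, |Parcel B| = 40, |Parcel A∩Parcel B| = 2.7643.
|Parcel A △ Parcel B| = |Parcel A| + |Parcel B| − 2·|Parcel A∩Parcel B| = 21.5 + 40 − 5.5286 = 55.97.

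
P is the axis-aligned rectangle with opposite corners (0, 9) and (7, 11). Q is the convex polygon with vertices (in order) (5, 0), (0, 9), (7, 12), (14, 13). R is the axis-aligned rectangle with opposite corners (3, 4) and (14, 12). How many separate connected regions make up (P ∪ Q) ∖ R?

(P ∪ Q) ∖ R splits into 2 disjoint pieces (area 24.0385, area 3.1538).

2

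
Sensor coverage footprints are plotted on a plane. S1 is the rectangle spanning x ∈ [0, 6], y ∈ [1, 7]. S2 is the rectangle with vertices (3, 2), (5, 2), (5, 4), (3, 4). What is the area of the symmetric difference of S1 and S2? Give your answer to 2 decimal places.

|S1∩S2|: x∈[3,5], y∈[2,4] → 2·2 = 4.
|S1 △ S2| = |S1| + |S2| − 2·|S1∩S2| = 36 + 4 − 8 = 32.00.

32.00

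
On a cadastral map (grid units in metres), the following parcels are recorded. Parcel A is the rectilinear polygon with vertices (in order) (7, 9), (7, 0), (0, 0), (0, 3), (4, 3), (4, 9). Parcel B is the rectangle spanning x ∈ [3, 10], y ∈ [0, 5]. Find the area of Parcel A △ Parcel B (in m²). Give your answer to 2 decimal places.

|Parcel A| = 39, |Parcel B| = 35, |Parcel A∩Parcel B| = 18.
|Parcel A △ Parcel B| = |Parcel A| + |Parcel B| − 2·|Parcel A∩Parcel B| = 39 + 35 − 36 = 38.00.

38.00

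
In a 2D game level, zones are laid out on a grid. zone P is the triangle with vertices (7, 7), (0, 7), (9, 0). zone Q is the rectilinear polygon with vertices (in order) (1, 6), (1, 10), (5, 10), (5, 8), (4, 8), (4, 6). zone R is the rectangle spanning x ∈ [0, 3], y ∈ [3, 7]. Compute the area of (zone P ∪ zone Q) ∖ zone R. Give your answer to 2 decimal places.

|zone P ∪ zone Q| = 35.5317.
|(zone P ∪ zone Q) ∩ zone R| = 3.5317.
|(zone P ∪ zone Q) ∖ zone R| = 35.5317 − 3.5317 = 32.00.

32.00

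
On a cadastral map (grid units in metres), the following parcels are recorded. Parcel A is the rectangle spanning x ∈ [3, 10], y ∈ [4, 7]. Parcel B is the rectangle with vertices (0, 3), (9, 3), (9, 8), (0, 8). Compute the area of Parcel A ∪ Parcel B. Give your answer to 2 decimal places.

By inclusion–exclusion:
Individual areas: |Parcel A| = 21, |Parcel B| = 45.
|Parcel A∩Parcel B|: x∈[3,9], y∈[4,7] → 6·3 = 18.
|Parcel A ∪ Parcel B| = 66 − 18 = 48.00.

48.00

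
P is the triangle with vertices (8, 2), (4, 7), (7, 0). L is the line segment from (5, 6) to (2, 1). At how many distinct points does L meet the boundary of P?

The segment meets the boundary at (4.667,5.444), (4.914,5.857).

2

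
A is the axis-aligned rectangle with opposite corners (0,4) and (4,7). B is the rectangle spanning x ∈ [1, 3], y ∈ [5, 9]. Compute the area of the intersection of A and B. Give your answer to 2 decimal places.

|A∩B|: x∈[1,3], y∈[5,7] → 2·2 = 4.

4.00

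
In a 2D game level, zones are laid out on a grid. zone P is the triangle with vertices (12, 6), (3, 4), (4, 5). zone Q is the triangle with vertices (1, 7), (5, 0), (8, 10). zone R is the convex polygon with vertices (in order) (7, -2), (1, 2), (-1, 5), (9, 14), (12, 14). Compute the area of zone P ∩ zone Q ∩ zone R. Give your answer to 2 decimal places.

The intersection is the polygon with vertices (4,5), (6.597,5.325), (6.429,4.762), (3,4).
By the shoelace formula its area is 2.04.

2.04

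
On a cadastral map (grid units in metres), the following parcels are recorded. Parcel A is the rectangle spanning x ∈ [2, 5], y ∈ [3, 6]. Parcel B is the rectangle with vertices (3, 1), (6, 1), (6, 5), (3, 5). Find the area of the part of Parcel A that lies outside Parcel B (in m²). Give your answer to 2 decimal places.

5.00

|Parcel A∩Parcel B|: x∈[3,5], y∈[3,5] → 2·2 = 4.
|Parcel A| = 9.
|Parcel A ∖ Parcel B| = |Parcel A| − |Parcel A∩Parcel B| = 9 − 4 = 5.00.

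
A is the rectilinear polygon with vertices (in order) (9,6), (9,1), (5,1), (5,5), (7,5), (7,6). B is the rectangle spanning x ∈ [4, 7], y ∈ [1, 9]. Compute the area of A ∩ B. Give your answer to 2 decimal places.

8.00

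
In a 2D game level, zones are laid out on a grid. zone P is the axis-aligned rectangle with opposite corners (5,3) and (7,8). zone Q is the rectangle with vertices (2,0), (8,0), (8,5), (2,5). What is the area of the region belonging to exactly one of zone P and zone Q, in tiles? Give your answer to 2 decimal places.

|zone P∩zone Q|: x∈[5,7], y∈[3,5] → 2·2 = 4.
|zone P △ zone Q| = |zone P| + |zone Q| − 2·|zone P∩zone Q| = 10 + 30 − 8 = 32.00.

32.00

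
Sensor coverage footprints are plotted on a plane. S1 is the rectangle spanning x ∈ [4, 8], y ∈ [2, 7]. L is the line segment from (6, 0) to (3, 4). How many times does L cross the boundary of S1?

The segment meets the boundary at (4,2.667), (4.5,2).

2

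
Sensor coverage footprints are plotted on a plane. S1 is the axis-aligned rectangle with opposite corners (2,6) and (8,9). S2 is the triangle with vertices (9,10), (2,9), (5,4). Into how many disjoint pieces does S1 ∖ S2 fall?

2

S1 ∖ S2 splits into 2 disjoint pieces (area 2.0833, area 2.7).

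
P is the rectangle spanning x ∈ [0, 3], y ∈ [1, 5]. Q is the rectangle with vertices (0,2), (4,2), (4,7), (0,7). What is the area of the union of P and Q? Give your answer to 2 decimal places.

By inclusion–exclusion:
Individual areas: |P| = 12, |Q| = 20.
|P∩Q|: x∈[0,3], y∈[2,5] → 3·3 = 9.
|P ∪ Q| = 32 − 9 = 23.00.

23.00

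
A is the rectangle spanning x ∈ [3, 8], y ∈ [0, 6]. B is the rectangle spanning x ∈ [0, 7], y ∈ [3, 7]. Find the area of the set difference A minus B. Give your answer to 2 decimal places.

|A∩B|: x∈[3,7], y∈[3,6] → 4·3 = 12.
|A| = 30.
|A ∖ B| = |A| − |A∩B| = 30 − 12 = 18.00.

18.00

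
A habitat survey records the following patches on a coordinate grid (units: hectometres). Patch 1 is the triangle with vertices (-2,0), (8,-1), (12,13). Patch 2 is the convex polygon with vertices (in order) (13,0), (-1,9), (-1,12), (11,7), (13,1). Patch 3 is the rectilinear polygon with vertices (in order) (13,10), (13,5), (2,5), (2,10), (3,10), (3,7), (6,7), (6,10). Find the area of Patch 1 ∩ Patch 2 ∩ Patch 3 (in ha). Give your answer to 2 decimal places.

14.53

The intersection is the polygon with vertices (4.136,5.698), (5.538,7), (6,7), (6,7.429), (7.23,8.571), (10.362,7.266), (9.714,5), (5.222,5).
By the shoelace formula its area is 14.53.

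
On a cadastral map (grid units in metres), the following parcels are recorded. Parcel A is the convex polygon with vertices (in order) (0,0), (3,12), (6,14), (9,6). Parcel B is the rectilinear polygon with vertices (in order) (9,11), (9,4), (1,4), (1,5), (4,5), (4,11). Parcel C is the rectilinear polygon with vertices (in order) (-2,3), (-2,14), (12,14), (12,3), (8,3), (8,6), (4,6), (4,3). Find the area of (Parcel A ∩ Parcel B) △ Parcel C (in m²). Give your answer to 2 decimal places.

125.15

|Parcel A ∩ Parcel B| = 30.1875.
|(Parcel A ∩ Parcel B) ∩ Parcel C| = 23.5208.
|(Parcel A ∩ Parcel B) △ Parcel C| = 30.1875 + 142 − 47.0417 = 125.15.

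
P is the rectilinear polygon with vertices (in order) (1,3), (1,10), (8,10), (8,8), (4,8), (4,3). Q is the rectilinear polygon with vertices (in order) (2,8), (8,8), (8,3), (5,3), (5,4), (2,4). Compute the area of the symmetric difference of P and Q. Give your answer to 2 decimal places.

|P| = 29, |Q| = 27, |P∩Q| = 8.
|P △ Q| = |P| + |Q| − 2·|P∩Q| = 29 + 27 − 16 = 40.00.

40.00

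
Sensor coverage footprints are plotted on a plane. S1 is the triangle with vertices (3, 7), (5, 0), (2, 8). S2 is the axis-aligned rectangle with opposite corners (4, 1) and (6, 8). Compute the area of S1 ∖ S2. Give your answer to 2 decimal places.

2.13

|S1| = 2.5, |S1∩S2| = 0.372.
|S1 ∖ S2| = |S1| − |S1∩S2| = 2.5 − 0.372 = 2.13.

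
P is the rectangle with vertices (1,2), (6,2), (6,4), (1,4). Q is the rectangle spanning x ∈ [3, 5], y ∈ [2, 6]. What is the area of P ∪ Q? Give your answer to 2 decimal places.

By inclusion–exclusion:
Individual areas: |P| = 10, |Q| = 8.
|P∩Q|: x∈[3,5], y∈[2,4] → 2·2 = 4.
|P ∪ Q| = 18 − 4 = 14.00.

14.00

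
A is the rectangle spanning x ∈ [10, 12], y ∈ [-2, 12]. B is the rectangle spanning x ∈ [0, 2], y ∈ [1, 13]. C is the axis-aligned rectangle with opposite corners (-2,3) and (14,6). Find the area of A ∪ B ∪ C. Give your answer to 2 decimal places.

By inclusion–exclusion:
Individual areas: |A| = 28, |B| = 24, |C| = 48.
|A∩B| = 0 (no overlap).
|A∩C|: x∈[10,12], y∈[3,6] → 2·3 = 6.
|B∩C|: x∈[0,2], y∈[3,6] → 2·3 = 6.
|A∩B∩C| = 0.
|A ∪ B ∪ C| = 100 − 12 + 0 = 88.00.

88.00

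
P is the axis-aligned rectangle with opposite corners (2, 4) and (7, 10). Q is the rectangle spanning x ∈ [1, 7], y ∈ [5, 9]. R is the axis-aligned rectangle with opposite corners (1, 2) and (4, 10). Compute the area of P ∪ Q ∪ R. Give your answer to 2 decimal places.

By inclusion–exclusion:
Individual areas: |P| = 30, |Q| = 24, |R| = 24.
|P∩Q|: x∈[2,7], y∈[5,9] → 5·4 = 20.
|P∩R|: x∈[2,4], y∈[4,10] → 2·6 = 12.
|Q∩R|: x∈[1,4], y∈[5,9] → 3·4 = 12.
|P∩Q∩R| = 8.
|P ∪ Q ∪ R| = 78 − 44 + 8 = 42.00.

42.00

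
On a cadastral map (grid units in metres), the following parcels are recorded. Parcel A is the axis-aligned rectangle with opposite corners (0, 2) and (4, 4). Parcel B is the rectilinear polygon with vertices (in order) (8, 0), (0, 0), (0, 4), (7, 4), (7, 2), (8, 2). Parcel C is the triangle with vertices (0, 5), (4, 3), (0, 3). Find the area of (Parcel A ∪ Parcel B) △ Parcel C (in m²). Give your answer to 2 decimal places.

|Parcel A ∪ Parcel B| = 30.
|(Parcel A ∪ Parcel B) ∩ Parcel C| = 3.
|(Parcel A ∪ Parcel B) △ Parcel C| = 30 + 4 − 6 = 28.00.

28.00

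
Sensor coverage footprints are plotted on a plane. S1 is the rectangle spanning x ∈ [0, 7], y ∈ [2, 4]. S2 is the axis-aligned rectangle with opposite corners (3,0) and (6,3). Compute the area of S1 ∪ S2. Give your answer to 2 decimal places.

By inclusion–exclusion:
Individual areas: |S1| = 14, |S2| = 9.
|S1∩S2|: x∈[3,6], y∈[2,3] → 3·1 = 3.
|S1 ∪ S2| = 23 − 3 = 20.00.

20.00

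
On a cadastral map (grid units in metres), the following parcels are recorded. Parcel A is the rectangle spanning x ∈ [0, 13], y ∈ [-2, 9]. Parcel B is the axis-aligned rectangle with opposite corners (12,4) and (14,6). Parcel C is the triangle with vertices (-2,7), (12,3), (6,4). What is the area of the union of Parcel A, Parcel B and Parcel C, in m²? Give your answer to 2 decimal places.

145.18

By inclusion–exclusion:
Individual areas: |Parcel A| = 143, |Parcel B| = 4, |Parcel C| = 5.
|Parcel A∩Parcel B|: x∈[12,13], y∈[4,6] → 1·2 = 2.
|Parcel A∩Parcel C| = 4.8214.
|Parcel B∩Parcel C| = 0.
|Parcel A∩Parcel B∩Parcel C| = 0.
|Parcel A ∪ Parcel B ∪ Parcel C| = 152 − 6.8214 + 0 = 145.18.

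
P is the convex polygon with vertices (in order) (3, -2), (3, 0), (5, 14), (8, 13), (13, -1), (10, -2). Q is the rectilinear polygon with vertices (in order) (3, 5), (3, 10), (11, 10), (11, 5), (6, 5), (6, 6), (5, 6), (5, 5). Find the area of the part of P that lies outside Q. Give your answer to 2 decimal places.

74.54

|P| = 103, |P∩Q| = 28.4643.
|P ∖ Q| = |P| − |P∩Q| = 103 − 28.4643 = 74.54.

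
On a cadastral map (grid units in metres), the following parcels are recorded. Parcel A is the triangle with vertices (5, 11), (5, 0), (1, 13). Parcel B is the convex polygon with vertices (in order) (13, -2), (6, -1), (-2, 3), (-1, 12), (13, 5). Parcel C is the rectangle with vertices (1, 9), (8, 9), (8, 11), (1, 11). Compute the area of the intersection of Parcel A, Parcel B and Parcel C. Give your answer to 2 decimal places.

2.27

The intersection is the polygon with vertices (1.727,10.636), (5,9), (2.231,9).
By the shoelace formula its area is 2.27.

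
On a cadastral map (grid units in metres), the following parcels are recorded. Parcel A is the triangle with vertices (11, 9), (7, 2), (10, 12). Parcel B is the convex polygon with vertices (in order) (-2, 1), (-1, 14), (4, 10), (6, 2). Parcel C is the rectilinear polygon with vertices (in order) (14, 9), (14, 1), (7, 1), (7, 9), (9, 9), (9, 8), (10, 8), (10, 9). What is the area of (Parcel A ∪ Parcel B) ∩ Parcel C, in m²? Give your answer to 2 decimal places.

5.67

The region (Parcel A ∪ Parcel B) ∩ Parcel C is the polygon with vertices (7,2), (9,8.667), (9,8), (10,8), (10,9), (11,9).
By the shoelace formula its area is 5.67.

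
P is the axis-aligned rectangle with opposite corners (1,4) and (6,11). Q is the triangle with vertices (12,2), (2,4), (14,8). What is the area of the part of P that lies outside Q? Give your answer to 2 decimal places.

32.33

|P| = 35, |P∩Q| = 2.6667.
|P ∖ Q| = |P| − |P∩Q| = 35 − 2.6667 = 32.33.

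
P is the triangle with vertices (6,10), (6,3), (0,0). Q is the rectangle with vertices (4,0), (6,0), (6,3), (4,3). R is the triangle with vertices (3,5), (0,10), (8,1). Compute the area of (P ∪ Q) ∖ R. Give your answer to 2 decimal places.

23.06

|P ∪ Q| = 26.
|(P ∪ Q) ∩ R| = 2.9396.
|(P ∪ Q) ∖ R| = 26 − 2.9396 = 23.06.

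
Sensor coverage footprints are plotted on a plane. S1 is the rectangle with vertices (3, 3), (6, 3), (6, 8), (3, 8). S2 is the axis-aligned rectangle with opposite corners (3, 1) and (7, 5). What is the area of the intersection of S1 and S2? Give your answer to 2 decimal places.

6.00

|S1∩S2|: x∈[3,6], y∈[3,5] → 3·2 = 6.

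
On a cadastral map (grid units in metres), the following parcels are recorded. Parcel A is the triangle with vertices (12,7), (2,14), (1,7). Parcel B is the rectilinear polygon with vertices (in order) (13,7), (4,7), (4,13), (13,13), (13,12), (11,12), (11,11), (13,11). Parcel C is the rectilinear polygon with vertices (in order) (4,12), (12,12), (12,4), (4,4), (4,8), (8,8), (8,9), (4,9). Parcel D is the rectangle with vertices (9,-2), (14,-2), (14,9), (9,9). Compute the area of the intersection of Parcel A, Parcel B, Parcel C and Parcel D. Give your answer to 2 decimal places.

3.14

The intersection is the polygon with vertices (12,7), (9,7), (9,9), (9.143,9).
By the shoelace formula its area is 3.14.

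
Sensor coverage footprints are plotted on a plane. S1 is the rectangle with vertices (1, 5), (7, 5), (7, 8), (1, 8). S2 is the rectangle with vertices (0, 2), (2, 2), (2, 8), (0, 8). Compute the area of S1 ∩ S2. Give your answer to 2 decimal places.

3.00

|S1∩S2|: x∈[1,2], y∈[5,8] → 1·3 = 3.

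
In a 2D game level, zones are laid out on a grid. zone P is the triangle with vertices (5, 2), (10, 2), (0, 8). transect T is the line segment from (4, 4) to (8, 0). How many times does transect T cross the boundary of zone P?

The segment meets the boundary at (6,2).

1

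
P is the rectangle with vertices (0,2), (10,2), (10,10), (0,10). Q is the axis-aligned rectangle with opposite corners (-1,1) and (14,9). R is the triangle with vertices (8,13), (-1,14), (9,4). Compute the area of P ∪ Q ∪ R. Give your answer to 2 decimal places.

154.00

By inclusion–exclusion:
Individual areas: |P| = 80, |Q| = 120, |R| = 40.
|P∩Q|: x∈[0,10], y∈[2,9] → 10·7 = 70.
|P∩R| = 16.
|Q∩R| = 11.1111.
|P∩Q∩R| = 11.1111.
|P ∪ Q ∪ R| = 240 − 97.1111 + 11.1111 = 154.00.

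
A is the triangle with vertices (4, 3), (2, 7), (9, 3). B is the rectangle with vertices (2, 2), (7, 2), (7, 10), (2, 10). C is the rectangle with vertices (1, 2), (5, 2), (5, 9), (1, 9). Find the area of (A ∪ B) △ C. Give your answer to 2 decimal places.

27.14

|A ∪ B| = 41.1429.
|(A ∪ B) ∩ C| = 21.
|(A ∪ B) △ C| = 41.1429 + 28 − 42 = 27.14.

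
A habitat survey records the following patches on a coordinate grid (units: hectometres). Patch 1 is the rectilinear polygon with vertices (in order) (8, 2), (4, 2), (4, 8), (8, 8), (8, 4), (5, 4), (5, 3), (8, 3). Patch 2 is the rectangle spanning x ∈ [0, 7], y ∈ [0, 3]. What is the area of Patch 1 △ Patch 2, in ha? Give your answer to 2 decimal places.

36.00

|Patch 1| = 21, |Patch 2| = 21, |Patch 1∩Patch 2| = 3.
|Patch 1 △ Patch 2| = |Patch 1| + |Patch 2| − 2·|Patch 1∩Patch 2| = 21 + 21 − 6 = 36.00.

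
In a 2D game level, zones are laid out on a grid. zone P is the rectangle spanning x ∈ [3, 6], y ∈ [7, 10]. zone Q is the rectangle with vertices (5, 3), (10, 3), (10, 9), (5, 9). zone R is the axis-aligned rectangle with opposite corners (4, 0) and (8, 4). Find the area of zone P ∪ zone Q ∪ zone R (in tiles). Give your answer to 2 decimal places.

By inclusion–exclusion:
Individual areas: |zone P| = 9, |zone Q| = 30, |zone R| = 16.
|zone P∩zone Q|: x∈[5,6], y∈[7,9] → 1·2 = 2.
|zone P∩zone R| = 0 (no overlap).
|zone Q∩zone R|: x∈[5,8], y∈[3,4] → 3·1 = 3.
|zone P∩zone Q∩zone R| = 0.
|zone P ∪ zone Q ∪ zone R| = 55 − 5 + 0 = 50.00.

50.00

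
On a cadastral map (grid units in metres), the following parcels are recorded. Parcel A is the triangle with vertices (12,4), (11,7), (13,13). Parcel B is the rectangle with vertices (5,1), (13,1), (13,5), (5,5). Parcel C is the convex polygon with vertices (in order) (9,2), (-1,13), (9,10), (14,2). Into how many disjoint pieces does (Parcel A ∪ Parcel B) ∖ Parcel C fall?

3

(Parcel A ∪ Parcel B) ∖ Parcel C splits into 3 disjoint pieces (area 5.4178, area 0.6125, area 15.9091).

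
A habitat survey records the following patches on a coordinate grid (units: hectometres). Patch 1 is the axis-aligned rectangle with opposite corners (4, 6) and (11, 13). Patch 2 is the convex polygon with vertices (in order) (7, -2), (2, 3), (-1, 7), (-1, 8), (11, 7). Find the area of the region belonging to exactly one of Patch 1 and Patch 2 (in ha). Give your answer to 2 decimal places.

93.86

|Patch 1| = 49, |Patch 2| = 62.5, |Patch 1∩Patch 2| = 8.8194.
|Patch 1 △ Patch 2| = |Patch 1| + |Patch 2| − 2·|Patch 1∩Patch 2| = 49 + 62.5 − 17.6389 = 93.86.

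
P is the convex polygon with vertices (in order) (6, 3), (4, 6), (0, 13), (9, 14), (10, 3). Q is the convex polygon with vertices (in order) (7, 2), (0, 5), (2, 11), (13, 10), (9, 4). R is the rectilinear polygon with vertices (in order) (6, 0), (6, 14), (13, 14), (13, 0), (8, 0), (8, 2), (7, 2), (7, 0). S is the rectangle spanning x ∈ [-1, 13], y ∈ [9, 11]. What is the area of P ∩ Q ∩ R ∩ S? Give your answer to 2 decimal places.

5.03

The intersection is the polygon with vertices (9.454,9), (6,9), (6,10.636), (9.333,10.333).
By the shoelace formula its area is 5.03.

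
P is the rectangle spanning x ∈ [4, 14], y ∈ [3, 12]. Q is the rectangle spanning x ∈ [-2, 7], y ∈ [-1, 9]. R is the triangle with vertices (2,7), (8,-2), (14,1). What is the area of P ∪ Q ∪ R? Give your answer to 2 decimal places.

By inclusion–exclusion:
Individual areas: |P| = 90, |Q| = 90, |R| = 36.
|P∩Q|: x∈[4,7], y∈[3,9] → 3·6 = 18.
|P∩R| = 8.6667.
|Q∩R| = 12.5.
|P∩Q∩R| = 6.4167.
|P ∪ Q ∪ R| = 216 − 39.1667 + 6.4167 = 183.25.

183.25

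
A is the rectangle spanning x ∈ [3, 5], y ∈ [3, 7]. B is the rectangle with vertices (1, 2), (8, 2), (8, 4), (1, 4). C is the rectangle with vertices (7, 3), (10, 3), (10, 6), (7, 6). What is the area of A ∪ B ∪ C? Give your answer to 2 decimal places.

28.00

By inclusion–exclusion:
Individual areas: |A| = 8, |B| = 14, |C| = 9.
|A∩B|: x∈[3,5], y∈[3,4] → 2·1 = 2.
|A∩C| = 0 (no overlap).
|B∩C|: x∈[7,8], y∈[3,4] → 1·1 = 1.
|A∩B∩C| = 0.
|A ∪ B ∪ C| = 31 − 3 + 0 = 28.00.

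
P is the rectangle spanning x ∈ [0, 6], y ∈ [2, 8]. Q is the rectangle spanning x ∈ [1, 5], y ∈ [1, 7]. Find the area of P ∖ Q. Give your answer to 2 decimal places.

16.00

|P∩Q|: x∈[1,5], y∈[2,7] → 4·5 = 20.
|P| = 36.
|P ∖ Q| = |P| − |P∩Q| = 36 − 20 = 16.00.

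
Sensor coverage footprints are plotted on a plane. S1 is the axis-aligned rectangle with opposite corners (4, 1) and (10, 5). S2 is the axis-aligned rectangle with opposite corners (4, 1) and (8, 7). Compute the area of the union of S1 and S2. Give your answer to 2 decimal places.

32.00

By inclusion–exclusion:
Individual areas: |S1| = 24, |S2| = 24.
|S1∩S2|: x∈[4,8], y∈[1,5] → 4·4 = 16.
|S1 ∪ S2| = 48 − 16 = 32.00.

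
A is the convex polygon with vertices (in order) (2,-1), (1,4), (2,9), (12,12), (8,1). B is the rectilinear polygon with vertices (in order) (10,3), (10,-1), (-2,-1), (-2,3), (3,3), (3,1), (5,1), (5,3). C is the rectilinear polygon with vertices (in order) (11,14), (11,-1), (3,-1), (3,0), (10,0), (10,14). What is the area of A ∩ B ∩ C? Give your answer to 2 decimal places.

0.67

The intersection is the polygon with vertices (3,-0.667), (3,0), (5,0).
By the shoelace formula its area is 0.67.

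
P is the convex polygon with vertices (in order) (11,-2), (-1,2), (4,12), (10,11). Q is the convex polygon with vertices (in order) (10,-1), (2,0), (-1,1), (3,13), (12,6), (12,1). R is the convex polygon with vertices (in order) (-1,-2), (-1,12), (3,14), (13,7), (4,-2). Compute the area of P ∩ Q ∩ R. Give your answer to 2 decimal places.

81.33

The intersection is the polygon with vertices (0,4), (4,12), (4.364,11.939), (10.282,7.336), (10.5,4.5), (5.75,-0.25), (-0.7,1.9).
By the shoelace formula its area is 81.33.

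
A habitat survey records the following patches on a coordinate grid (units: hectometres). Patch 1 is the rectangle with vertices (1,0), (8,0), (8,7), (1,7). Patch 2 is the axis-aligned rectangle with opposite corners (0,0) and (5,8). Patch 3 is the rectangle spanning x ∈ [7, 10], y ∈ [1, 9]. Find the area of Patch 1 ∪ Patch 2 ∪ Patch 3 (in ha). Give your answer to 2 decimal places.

By inclusion–exclusion:
Individual areas: |Patch 1| = 49, |Patch 2| = 40, |Patch 3| = 24.
|Patch 1∩Patch 2|: x∈[1,5], y∈[0,7] → 4·7 = 28.
|Patch 1∩Patch 3|: x∈[7,8], y∈[1,7] → 1·6 = 6.
|Patch 2∩Patch 3| = 0 (no overlap).
|Patch 1∩Patch 2∩Patch 3| = 0.
|Patch 1 ∪ Patch 2 ∪ Patch 3| = 113 − 34 + 0 = 79.00.

79.00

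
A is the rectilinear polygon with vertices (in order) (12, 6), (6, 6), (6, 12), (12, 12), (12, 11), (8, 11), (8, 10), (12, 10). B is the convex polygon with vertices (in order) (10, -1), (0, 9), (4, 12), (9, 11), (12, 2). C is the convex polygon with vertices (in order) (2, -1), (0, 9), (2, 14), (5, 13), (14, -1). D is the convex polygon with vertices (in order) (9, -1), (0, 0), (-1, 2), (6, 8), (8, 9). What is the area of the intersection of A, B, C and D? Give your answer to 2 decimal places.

The intersection is the polygon with vertices (8.079,8.21), (8.3,6), (6,6), (6,8), (7.676,8.838).
By the shoelace formula its area is 5.32.

5.32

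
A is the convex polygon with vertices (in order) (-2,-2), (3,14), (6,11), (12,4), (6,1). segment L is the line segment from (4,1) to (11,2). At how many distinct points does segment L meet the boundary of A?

1

The segment meets the boundary at (6.8,1.4).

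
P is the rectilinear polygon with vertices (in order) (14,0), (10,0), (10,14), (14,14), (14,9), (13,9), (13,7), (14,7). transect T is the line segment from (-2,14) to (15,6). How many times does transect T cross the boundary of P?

The segment meets the boundary at (14,6.471), (10,8.353).

2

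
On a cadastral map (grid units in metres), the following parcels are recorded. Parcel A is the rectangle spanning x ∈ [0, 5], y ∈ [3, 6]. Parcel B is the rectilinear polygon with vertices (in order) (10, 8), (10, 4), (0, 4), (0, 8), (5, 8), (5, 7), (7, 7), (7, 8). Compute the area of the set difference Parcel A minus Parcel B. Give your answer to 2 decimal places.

|Parcel A| = 15, |Parcel A∩Parcel B| = 10.
|Parcel A ∖ Parcel B| = |Parcel A| − |Parcel A∩Parcel B| = 15 − 10 = 5.00.

5.00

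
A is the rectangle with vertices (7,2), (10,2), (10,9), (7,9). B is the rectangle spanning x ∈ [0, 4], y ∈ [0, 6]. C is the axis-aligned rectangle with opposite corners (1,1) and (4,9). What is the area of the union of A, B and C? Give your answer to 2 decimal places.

54.00

By inclusion–exclusion:
Individual areas: |A| = 21, |B| = 24, |C| = 24.
|A∩B| = 0 (no overlap).
|A∩C| = 0 (no overlap).
|B∩C|: x∈[1,4], y∈[1,6] → 3·5 = 15.
|A∩B∩C| = 0.
|A ∪ B ∪ C| = 69 − 15 + 0 = 54.00.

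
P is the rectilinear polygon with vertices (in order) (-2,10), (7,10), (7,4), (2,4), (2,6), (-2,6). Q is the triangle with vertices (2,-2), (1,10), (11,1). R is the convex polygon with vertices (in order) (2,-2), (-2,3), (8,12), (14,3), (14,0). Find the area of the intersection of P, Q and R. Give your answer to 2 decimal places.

12.71

The intersection is the polygon with vertices (2,4), (2,6), (1.333,6), (3.389,7.85), (7,4.6), (7,4).
By the shoelace formula its area is 12.71.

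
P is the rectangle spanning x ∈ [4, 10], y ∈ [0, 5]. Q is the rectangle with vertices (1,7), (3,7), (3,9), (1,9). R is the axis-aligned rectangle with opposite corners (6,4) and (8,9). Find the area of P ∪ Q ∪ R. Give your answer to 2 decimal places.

42.00

By inclusion–exclusion:
Individual areas: |P| = 30, |Q| = 4, |R| = 10.
|P∩Q| = 0 (no overlap).
|P∩R|: x∈[6,8], y∈[4,5] → 2·1 = 2.
|Q∩R| = 0 (no overlap).
|P∩Q∩R| = 0.
|P ∪ Q ∪ R| = 44 − 2 + 0 = 42.00.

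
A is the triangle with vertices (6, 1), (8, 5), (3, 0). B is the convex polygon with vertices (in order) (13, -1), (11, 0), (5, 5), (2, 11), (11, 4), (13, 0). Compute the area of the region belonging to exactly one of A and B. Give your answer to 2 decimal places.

37.30

|A| = 5, |B| = 33.5, |A∩B| = 0.6016.
|A △ B| = |A| + |B| − 2·|A∩B| = 5 + 33.5 − 1.2032 = 37.30.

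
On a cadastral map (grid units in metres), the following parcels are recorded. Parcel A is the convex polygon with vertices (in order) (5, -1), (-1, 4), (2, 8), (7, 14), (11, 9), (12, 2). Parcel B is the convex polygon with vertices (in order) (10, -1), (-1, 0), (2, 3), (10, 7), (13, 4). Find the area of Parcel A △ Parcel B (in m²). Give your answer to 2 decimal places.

|Parcel A| = 112, |Parcel B| = 62, |Parcel A∩Parcel B| = 47.2372.
|Parcel A △ Parcel B| = |Parcel A| + |Parcel B| − 2·|Parcel A∩Parcel B| = 112 + 62 − 94.4743 = 79.53.

79.53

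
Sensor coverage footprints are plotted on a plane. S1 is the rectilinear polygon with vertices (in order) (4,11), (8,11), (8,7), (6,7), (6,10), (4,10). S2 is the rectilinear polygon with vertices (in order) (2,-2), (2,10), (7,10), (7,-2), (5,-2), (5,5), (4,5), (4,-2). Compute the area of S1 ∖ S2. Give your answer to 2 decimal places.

|S1| = 10, |S1∩S2| = 3.
|S1 ∖ S2| = |S1| − |S1∩S2| = 10 − 3 = 7.00.

7.00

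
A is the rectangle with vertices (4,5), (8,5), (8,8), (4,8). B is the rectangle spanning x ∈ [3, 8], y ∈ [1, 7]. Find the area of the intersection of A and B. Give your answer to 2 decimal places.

8.00

|A∩B|: x∈[4,8], y∈[5,7] → 4·2 = 8.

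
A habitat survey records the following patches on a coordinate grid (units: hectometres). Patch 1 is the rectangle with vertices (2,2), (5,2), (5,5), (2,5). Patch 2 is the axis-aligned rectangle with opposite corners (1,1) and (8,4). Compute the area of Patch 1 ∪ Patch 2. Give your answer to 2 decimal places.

By inclusion–exclusion:
Individual areas: |Patch 1| = 9, |Patch 2| = 21.
|Patch 1∩Patch 2|: x∈[2,5], y∈[2,4] → 3·2 = 6.
|Patch 1 ∪ Patch 2| = 30 − 6 = 24.00.

24.00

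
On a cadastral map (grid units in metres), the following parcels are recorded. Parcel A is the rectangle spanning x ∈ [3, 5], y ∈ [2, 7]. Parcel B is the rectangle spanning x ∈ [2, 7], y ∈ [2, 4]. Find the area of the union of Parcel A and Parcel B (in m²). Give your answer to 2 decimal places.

16.00

By inclusion–exclusion:
Individual areas: |Parcel A| = 10, |Parcel B| = 10.
|Parcel A∩Parcel B|: x∈[3,5], y∈[2,4] → 2·2 = 4.
|Parcel A ∪ Parcel B| = 20 − 4 = 16.00.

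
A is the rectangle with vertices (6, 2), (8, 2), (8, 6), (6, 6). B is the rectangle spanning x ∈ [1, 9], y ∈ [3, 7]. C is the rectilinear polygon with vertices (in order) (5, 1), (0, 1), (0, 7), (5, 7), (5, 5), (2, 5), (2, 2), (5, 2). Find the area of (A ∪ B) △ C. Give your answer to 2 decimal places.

35.00

|A ∪ B| = 34.
|(A ∪ B) ∩ C| = 10.
|(A ∪ B) △ C| = 34 + 21 − 20 = 35.00.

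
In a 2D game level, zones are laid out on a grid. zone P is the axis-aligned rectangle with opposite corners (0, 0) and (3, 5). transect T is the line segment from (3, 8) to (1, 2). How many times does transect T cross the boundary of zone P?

1

The segment meets the boundary at (2,5).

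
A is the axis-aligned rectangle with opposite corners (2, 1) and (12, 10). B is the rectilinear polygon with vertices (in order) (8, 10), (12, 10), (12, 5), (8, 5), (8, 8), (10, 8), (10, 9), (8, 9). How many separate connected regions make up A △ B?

A △ B is a single connected region.

1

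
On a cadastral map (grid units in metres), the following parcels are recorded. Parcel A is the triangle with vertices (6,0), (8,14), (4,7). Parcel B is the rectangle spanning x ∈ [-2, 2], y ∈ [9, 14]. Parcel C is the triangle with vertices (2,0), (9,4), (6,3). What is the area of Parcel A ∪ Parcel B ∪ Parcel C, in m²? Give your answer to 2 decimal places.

By inclusion–exclusion:
Individual areas: |Parcel A| = 21, |Parcel B| = 20, |Parcel C| = 2.5.
|Parcel A∩Parcel B| = 0.
|Parcel A∩Parcel C| = 0.6859.
|Parcel B∩Parcel C| = 0.
|Parcel A∩Parcel B∩Parcel C| = 0.
|Parcel A ∪ Parcel B ∪ Parcel C| = 43.5 − 0.6859 + 0 = 42.81.

42.81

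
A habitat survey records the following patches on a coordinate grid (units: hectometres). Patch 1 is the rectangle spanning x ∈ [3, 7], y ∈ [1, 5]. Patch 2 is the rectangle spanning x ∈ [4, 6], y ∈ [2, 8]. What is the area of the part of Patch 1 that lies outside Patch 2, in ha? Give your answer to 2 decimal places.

|Patch 1∩Patch 2|: x∈[4,6], y∈[2,5] → 2·3 = 6.
|Patch 1| = 16.
|Patch 1 ∖ Patch 2| = |Patch 1| − |Patch 1∩Patch 2| = 16 − 6 = 10.00.

10.00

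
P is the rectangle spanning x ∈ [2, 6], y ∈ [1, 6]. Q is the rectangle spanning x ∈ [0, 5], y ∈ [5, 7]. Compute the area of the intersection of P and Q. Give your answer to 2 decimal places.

|P∩Q|: x∈[2,5], y∈[5,6] → 3·1 = 3.

3.00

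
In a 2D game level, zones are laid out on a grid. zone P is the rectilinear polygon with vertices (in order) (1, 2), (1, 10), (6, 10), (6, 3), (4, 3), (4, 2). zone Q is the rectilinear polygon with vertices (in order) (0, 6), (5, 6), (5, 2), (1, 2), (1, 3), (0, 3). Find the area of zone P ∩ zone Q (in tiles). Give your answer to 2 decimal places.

The intersection is the polygon with vertices (1,3), (1,6), (5,6), (5,3), (4,3), (4,2), (1,2).
By the shoelace formula its area is 15.00.

15.00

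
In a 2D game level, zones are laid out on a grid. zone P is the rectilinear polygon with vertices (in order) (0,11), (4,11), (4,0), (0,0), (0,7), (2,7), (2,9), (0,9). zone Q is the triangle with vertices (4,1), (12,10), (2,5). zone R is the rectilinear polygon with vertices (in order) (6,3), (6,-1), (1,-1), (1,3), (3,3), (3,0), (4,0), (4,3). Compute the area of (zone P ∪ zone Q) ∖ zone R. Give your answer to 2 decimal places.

52.22

|zone P ∪ zone Q| = 60.
|(zone P ∪ zone Q) ∩ zone R| = 7.7778.
|(zone P ∪ zone Q) ∖ zone R| = 60 − 7.7778 = 52.22.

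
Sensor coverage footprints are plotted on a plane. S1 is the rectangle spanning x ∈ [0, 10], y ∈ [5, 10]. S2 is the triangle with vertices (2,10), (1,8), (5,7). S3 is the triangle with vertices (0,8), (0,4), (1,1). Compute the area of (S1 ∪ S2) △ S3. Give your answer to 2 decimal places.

50.71

|S1 ∪ S2| = 50.
|(S1 ∪ S2) ∩ S3| = 0.6429.
|(S1 ∪ S2) △ S3| = 50 + 2 − 1.2857 = 50.71.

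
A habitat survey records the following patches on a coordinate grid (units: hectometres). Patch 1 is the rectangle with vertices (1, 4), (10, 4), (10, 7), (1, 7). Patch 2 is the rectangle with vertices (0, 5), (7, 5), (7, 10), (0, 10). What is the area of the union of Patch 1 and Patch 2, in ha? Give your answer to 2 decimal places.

50.00

By inclusion–exclusion:
Individual areas: |Patch 1| = 27, |Patch 2| = 35.
|Patch 1∩Patch 2|: x∈[1,7], y∈[5,7] → 6·2 = 12.
|Patch 1 ∪ Patch 2| = 62 − 12 = 50.00.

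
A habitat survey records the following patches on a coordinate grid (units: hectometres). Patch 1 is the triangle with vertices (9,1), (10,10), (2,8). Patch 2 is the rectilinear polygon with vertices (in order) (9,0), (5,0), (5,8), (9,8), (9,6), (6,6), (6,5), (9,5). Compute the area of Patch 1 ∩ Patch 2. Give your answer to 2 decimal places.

The intersection is the polygon with vertices (5,5), (5,8), (9,8), (9,6), (6,6), (6,5), (9,5), (9,1).
By the shoelace formula its area is 17.00.

17.00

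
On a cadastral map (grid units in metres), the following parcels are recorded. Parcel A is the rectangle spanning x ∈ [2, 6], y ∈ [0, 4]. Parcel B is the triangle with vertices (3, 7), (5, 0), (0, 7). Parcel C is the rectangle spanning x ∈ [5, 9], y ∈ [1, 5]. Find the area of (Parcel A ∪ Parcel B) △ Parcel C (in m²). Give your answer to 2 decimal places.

|Parcel A ∪ Parcel B| = 23.0714.
|(Parcel A ∪ Parcel B) ∩ Parcel C| = 3.
|(Parcel A ∪ Parcel B) △ Parcel C| = 23.0714 + 16 − 6 = 33.07.

33.07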